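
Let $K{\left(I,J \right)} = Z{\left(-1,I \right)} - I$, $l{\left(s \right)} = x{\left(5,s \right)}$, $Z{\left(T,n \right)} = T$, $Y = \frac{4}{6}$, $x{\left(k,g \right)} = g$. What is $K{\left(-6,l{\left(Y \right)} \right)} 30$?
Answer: $150$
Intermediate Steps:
$Y = \frac{2}{3}$ ($Y = 4 \cdot \frac{1}{6} = \frac{2}{3} \approx 0.66667$)
$l{\left(s \right)} = s$
$K{\left(I,J \right)} = -1 - I$
$K{\left(-6,l{\left(Y \right)} \right)} 30 = \left(-1 - -6\right) 30 = \left(-1 + 6\right) 30 = 5 \cdot 30 = 150$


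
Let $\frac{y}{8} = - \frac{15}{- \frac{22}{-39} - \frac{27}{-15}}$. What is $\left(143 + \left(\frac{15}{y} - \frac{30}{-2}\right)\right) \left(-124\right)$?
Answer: $- \frac{7626589}{390} \approx -19555.0$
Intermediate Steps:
$y = - \frac{23400}{461}$ ($y = 8 \left(- \frac{15}{- \frac{22}{-39} - \frac{27}{-15}}\right) = 8 \left(- \frac{15}{\left(-22\right) \left(- \frac{1}{39}\right) - - \frac{9}{5}}\right) = 8 \left(- \frac{15}{\frac{22}{39} + \frac{9}{5}}\right) = 8 \left(- \frac{15}{\frac{461}{195}}\right) = 8 \left(\left(-15\right) \frac{195}{461}\right) = 8 \left(- \frac{2925}{461}\right) = - \frac{23400}{461} \approx -50.759$)
$\left(143 + \left(\frac{15}{y} - \frac{30}{-2}\right)\right) \left(-124\right) = \left(143 + \left(\frac{15}{- \frac{23400}{461}} - \frac{30}{-2}\right)\right) \left(-124\right) = \left(143 + \left(15 \left(- \frac{461}{23400}\right) - -15\right)\right) \left(-124\right) = \left(143 + \left(- \frac{461}{1560} + 15\right)\right) \left(-124\right) = \left(143 + \frac{22939}{1560}\right) \left(-124\right) = \frac{246019}{1560} \left(-124\right) = - \frac{7626589}{390}$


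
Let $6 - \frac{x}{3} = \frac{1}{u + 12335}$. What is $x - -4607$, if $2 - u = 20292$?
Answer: $\frac{36791878}{7955} \approx 4625.0$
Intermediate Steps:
$u = -20290$ ($u = 2 - 20292 = -20290$)
$x = \frac{143193}{7955}$ ($x = 18 - \frac{3}{-20290 + 12335} = 18 - \frac{3}{-7955} = 18 - - \frac{3}{7955} = 18 + \frac{3}{7955} = \frac{143193}{7955} \approx 18.0$)
$x - -4607 = \frac{143193}{7955} - -4607 = \frac{143193}{7955} + 4607 = \frac{36791878}{7955}$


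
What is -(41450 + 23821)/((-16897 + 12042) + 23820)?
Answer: -65271/18965 ≈ -3.4417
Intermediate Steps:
-(41450 + 23821)/((-16897 + 12042) + 23820) = -65271/(-4855 + 23820) = -65271/18965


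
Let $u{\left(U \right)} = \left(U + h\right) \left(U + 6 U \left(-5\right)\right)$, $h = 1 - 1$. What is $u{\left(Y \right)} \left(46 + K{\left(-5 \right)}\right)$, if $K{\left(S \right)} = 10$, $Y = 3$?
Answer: $-14616$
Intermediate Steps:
$h = 0$
$u{\left(U \right)} = - 29 U^{2}$ ($u{\left(U \right)} = \left(U + 0\right) \left(U + 6 U \left(-5\right)\right) = U \left(U - 30 U\right) = U \left(- 29 U\right) = - 29 U^{2}$)
$u{\left(Y \right)} \left(46 + K{\left(-5 \right)}\right) = - 29 \cdot 3^{2} \left(46 + 10\right) = \left(-29\right) 9 \cdot 56 = \left(-261\right) 56 = -14616$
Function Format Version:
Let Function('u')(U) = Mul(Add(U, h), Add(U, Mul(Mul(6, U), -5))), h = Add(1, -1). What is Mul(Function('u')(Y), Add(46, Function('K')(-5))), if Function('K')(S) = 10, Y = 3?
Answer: -14616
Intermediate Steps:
h = 0
Function('u')(U) = Mul(-29, Pow(U, 2)) (Function('u')(U) = Mul(Add(U, 0), Add(U, Mul(Mul(6, U), -5))) = Mul(U, Add(U, Mul(-30, U))) = Mul(U, Mul(-29, U)) = Mul(-29, Pow(U, 2)))
Mul(Function('u')(Y), Add(46, Function('K')(-5))) = Mul(Mul(-29, Pow(3, 2)), Add(46, 10)) = Mul(Mul(-29, 9), 56) = Mul(-261, 56) = -14616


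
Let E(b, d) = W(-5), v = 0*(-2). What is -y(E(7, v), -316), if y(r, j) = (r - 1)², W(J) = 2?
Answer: -1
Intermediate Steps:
v = 0
E(b, d) = 2
y(r, j) = (-1 + r)²
-y(E(7, v), -316) = -(-1 + 2)² = -1*1² = -1*1 = -1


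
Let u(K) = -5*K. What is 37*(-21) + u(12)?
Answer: -837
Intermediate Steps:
37*(-21) + u(12) = 37*(-21) - 5*12 = -777 - 60 = -837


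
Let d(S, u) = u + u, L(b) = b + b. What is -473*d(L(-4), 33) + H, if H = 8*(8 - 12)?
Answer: -31250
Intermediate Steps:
L(b) = 2*b
d(S, u) = 2*u
H = -32 (H = 8*(-4) = -32)
-473*d(L(-4), 33) + H = -946*33 - 32 = -473*66 - 32 = -31218 - 32 = -31250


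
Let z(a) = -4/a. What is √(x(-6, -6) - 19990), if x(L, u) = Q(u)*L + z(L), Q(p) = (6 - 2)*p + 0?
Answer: 244*I*√3/3 ≈ 140.87*I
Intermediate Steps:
Q(p) = 4*p (Q(p) = 4*p + 0 = 4*p)
x(L, u) = -4/L + 4*L*u (x(L, u) = (4*u)*L - 4/L = 4*L*u - 4/L = -4/L + 4*L*u)
√(x(-6, -6) - 19990) = √((-4/(-6) + 4*(-6)*(-6)) - 19990) = √((-4*(-⅙) + 144) - 19990) = √((⅔ + 144) - 19990) = √(434/3 - 19990) = √(-59536/3) = 244*I*√3/3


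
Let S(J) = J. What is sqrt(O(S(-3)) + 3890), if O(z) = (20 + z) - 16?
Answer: sqrt(3891) ≈ 62.378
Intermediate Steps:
O(z) = 4 + z
sqrt(O(S(-3)) + 3890) = sqrt((4 - 3) + 3890) = sqrt(1 + 3890) = sqrt(3891)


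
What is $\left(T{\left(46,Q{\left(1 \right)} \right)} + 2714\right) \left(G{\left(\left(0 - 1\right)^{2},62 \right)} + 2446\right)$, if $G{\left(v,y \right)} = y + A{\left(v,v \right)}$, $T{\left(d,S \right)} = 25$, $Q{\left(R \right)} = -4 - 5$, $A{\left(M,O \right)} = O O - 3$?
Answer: $6863934$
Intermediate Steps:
$A{\left(M,O \right)} = -3 + O^{2}$ ($A{\left(M,O \right)} = O^{2} - 3 = -3 + O^{2}$)
$Q{\left(R \right)} = -9$ ($Q{\left(R \right)} = -4 - 5 = -9$)
$G{\left(v,y \right)} = -3 + y + v^{2}$ ($G{\left(v,y \right)} = y + \left(-3 + v^{2}\right) = -3 + y + v^{2}$)
$\left(T{\left(46,Q{\left(1 \right)} \right)} + 2714\right) \left(G{\left(\left(0 - 1\right)^{2},62 \right)} + 2446\right) = \left(25 + 2714\right) \left(\left(-3 + 62 + \left(\left(0 - 1\right)^{2}\right)^{2}\right) + 2446\right) = 2739 \left(\left(-3 + 62 + \left(\left(-1\right)^{2}\right)^{2}\right) + 2446\right) = 2739 \left(\left(-3 + 62 + 1^{2}\right) + 2446\right) = 2739 \left(\left(-3 + 62 + 1\right) + 2446\right) = 2739 \left(60 + 2446\right) = 2739 \cdot 2506 = 6863934$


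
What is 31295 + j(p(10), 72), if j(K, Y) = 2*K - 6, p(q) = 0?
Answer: 31289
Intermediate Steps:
j(K, Y) = -6 + 2*K
31295 + j(p(10), 72) = 31295 + (-6 + 2*0) = 31295 + (-6 + 0) = 31295 - 6 = 31289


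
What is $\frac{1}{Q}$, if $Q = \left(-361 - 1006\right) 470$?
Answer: $- \frac{1}{642490} \approx -1.5564 \cdot 10^{-6}$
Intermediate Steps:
$Q = -642490$ ($Q = \left(-1367\right) 470 = -642490$)
$\frac{1}{Q} = \frac{1}{-642490} = - \frac{1}{642490}$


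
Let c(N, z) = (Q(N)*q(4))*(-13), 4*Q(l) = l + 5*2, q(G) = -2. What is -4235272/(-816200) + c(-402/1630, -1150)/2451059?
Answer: 32540295913707/6270968461450 ≈ 5.1890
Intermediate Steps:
Q(l) = 5/2 + l/4 (Q(l) = (l + 5*2)/4 = (l + 10)/4 = (10 + l)/4 = 5/2 + l/4)
c(N, z) = 65 + 13*N/2 (c(N, z) = ((5/2 + N/4)*(-2))*(-13) = (-5 - N/2)*(-13) = 65 + 13*N/2)
-4235272/(-816200) + c(-402/1630, -1150)/2451059 = -4235272/(-816200) + (65 + 13*(-402/1630)/2)/2451059 = -4235272*(-1/816200) + (65 + 13*(-402*1/1630)/2)*(1/2451059) = 529409/102025 + (65 + (13/2)*(-201/815))*(1/2451059) = 529409/102025 + (65 - 2613/1630)*(1/2451059) = 529409/102025 + (103337/1630)*(1/2451059) = 529409/102025 + 7949/307325090 = 32540295913707/6270968461450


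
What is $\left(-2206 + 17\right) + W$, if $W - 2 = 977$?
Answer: $-1210$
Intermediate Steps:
$W = 979$ ($W = 2 + 977 = 979$)
$\left(-2206 + 17\right) + W = \left(-2206 + 17\right) + 979 = -2189 + 979 = -1210$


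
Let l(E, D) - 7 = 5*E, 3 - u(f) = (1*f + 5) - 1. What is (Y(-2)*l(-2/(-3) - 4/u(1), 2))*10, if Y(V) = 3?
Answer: 610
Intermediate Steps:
u(f) = -1 - f (u(f) = 3 - ((1*f + 5) - 1) = 3 - ((f + 5) - 1) = 3 - ((5 + f) - 1) = 3 - (4 + f) = 3 + (-4 - f) = -1 - f)
l(E, D) = 7 + 5*E
(Y(-2)*l(-2/(-3) - 4/u(1), 2))*10 = (3*(7 + 5*(-2/(-3) - 4/(-1 - 1*1))))*10 = (3*(7 + 5*(-2*(-⅓) - 4/(-1 - 1))))*10 = (3*(7 + 5*(⅔ - 4/(-2))))*10 = (3*(7 + 5*(⅔ - 4*(-½))))*10 = (3*(7 + 5*(⅔ + 2)))*10 = (3*(7 + 5*(8/3)))*10 = (3*(7 + 40/3))*10 = (3*(61/3))*10 = 61*10 = 610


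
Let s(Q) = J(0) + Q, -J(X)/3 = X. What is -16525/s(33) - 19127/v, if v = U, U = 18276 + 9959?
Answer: -467214566/931755 ≈ -501.44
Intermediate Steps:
J(X) = -3*X
s(Q) = Q (s(Q) = -3*0 + Q = 0 + Q = Q)
U = 28235
v = 28235
-16525/s(33) - 19127/v = -16525/33 - 19127/28235 = -467214566/931755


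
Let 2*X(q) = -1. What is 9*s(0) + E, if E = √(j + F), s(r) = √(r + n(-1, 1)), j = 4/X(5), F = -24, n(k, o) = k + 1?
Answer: 4*I*√2 ≈ 5.6569*I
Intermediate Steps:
n(k, o) = 1 + k
X(q) = -½ (X(q) = (½)*(-1) = -½)
j = -8 (j = 4/(-½) = 4*(-2) = -8)
s(r) = √r (s(r) = √(r + (1 - 1)) = √(r + 0) = √r)
E = 4*I*√2 (E = √(-8 - 24) = √(-32) = 4*I*√2 ≈ 5.6569*I)
9*s(0) + E = 9*√0 + 4*I*√2 = 9*0 + 4*I*√2 = 0 + 4*I*√2 = 4*I*√2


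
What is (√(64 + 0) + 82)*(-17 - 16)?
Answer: -2970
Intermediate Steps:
(√(64 + 0) + 82)*(-17 - 16) = (√64 + 82)*(-33) = (8 + 82)*(-33) = 90*(-33) = -2970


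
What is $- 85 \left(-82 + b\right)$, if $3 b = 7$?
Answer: $\frac{20315}{3} \approx 6771.7$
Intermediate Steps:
$b = \frac{7}{3}$ ($b = \frac{1}{3} \cdot 7 = \frac{7}{3} \approx 2.3333$)
$- 85 \left(-82 + b\right) = - 85 \left(-82 + \frac{7}{3}\right) = \left(-85\right) \left(- \frac{239}{3}\right) = \frac{20315}{3}$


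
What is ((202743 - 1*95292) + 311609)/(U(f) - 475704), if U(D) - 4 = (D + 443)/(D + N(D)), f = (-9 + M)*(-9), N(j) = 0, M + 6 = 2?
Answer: -2451501/2782817 ≈ -0.88094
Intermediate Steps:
M = -4 (M = -6 + 2 = -4)
f = 117 (f = (-9 - 4)*(-9) = -13*(-9) = 117)
U(D) = 4 + (443 + D)/D (U(D) = 4 + (D + 443)/(D + 0) = 4 + (443 + D)/D)
((202743 - 1*95292) + 311609)/(U(f) - 475704) = ((202743 - 1*95292) + 311609)/((5 + 443/117) - 475704) = ((202743 - 95292) + 311609)/((5 + 443*(1/117)) - 475704) = (107451 + 311609)/((5 + 443/117) - 475704) = 419060/(1028/117 - 475704) = 419060/(-55656340/117) = 419060*(-117/55656340) = -2451501/2782817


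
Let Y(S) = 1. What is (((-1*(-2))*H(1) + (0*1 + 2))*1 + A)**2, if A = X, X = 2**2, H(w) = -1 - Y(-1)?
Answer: 4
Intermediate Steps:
H(w) = -2 (H(w) = -1 - 1*1 = -1 - 1 = -2)
X = 4
A = 4
(((-1*(-2))*H(1) + (0*1 + 2))*1 + A)**2 = ((-1*(-2)*(-2) + (0*1 + 2))*1 + 4)**2 = ((2*(-2) + (0 + 2))*1 + 4)**2 = ((-4 + 2)*1 + 4)**2 = (-2*1 + 4)**2 = (-2 + 4)**2 = 2**2 = 4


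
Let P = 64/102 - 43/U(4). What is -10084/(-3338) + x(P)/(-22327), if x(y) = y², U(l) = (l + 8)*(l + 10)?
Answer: 918224193207875/303950677157568 ≈ 3.0210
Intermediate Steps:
U(l) = (8 + l)*(10 + l)
P = 1061/2856 (P = 64/102 - 43/(80 + 4² + 18*4) = 64*(1/102) - 43/(80 + 16 + 72) = 32/51 - 43/168 = 1061/2856 ≈ 0.37150)
-10084/(-3338) + x(P)/(-22327) = -10084/(-3338) + (1061/2856)²/(-22327) = -10084*(-1/3338) + (1125721/8156736)*(-1/22327) = 5042/1669 - 1125721/182115444672 = 918224193207875/303950677157568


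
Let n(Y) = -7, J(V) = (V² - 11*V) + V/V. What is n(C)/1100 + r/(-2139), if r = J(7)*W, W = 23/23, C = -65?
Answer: 4909/784300 ≈ 0.0062591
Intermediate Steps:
J(V) = 1 + V² - 11*V (J(V) = (V² - 11*V) + 1 = 1 + V² - 11*V)
W = 1 (W = 23*(1/23) = 1)
r = -27 (r = (1 + 7² - 11*7)*1 = (1 + 49 - 77)*1 = -27*1 = -27)
n(C)/1100 + r/(-2139) = -7/1100 - 27/(-2139) = -7*1/1100 - 27*(-1/2139) = -7/1100 + 9/713 = 4909/784300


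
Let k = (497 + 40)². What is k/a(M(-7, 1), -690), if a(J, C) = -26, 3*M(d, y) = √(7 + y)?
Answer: -288369/26 ≈ -11091.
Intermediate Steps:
M(d, y) = √(7 + y)/3
k = 288369 (k = 537² = 288369)
k/a(M(-7, 1), -690) = 288369/(-26) = 288369*(-1/26) = -288369/26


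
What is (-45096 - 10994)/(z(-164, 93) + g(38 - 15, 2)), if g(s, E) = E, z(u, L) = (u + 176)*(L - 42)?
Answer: -28045/307 ≈ -91.352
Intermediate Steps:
z(u, L) = (-42 + L)*(176 + u) (z(u, L) = (176 + u)*(-42 + L) = (-42 + L)*(176 + u))
(-45096 - 10994)/(z(-164, 93) + g(38 - 15, 2)) = (-45096 - 10994)/((-7392 - 42*(-164) + 176*93 + 93*(-164)) + 2) = -56090/((-7392 + 6888 + 16368 - 15252) + 2) = -56090/(612 + 2) = -56090/614 = -56090*1/614 = -28045/307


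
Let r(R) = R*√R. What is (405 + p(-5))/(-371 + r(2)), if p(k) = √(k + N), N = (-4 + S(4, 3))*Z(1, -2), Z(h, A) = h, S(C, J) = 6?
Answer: -150255/137633 - 810*√2/137633 - 371*I*√3/137633 - 2*I*√6/137633 ≈ -1.1 - 0.0047045*I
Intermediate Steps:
r(R) = R^(3/2)
N = 2 (N = (-4 + 6)*1 = 2*1 = 2)
p(k) = √(2 + k) (p(k) = √(k + 2) = √(2 + k))
(405 + p(-5))/(-371 + r(2)) = (405 + √(2 - 5))/(-371 + 2^(3/2)) = (405 + √(-3))/(-371 + 2*√2) = (405 + I*√3)/(-371 + 2*√2)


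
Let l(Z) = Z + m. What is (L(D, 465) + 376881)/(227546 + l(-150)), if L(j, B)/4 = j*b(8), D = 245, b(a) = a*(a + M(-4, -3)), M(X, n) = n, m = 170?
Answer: 416081/227566 ≈ 1.8284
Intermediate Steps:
b(a) = a*(-3 + a) (b(a) = a*(a - 3) = a*(-3 + a))
l(Z) = 170 + Z (l(Z) = Z + 170 = 170 + Z)
L(j, B) = 160*j (L(j, B) = 4*(j*(8*(-3 + 8))) = 4*(j*(8*5)) = 4*(j*40) = 4*(40*j) = 160*j)
(L(D, 465) + 376881)/(227546 + l(-150)) = (160*245 + 376881)/(227546 + (170 - 150)) = (39200 + 376881)/(227546 + 20) = 416081/227566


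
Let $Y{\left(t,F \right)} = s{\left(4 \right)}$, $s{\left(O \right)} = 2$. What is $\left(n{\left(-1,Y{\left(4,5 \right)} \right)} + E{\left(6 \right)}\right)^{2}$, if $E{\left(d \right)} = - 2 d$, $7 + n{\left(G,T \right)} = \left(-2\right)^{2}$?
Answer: $225$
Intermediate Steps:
$Y{\left(t,F \right)} = 2$
$n{\left(G,T \right)} = -3$ ($n{\left(G,T \right)} = -7 + \left(-2\right)^{2} = -7 + 4 = -3$)
$\left(n{\left(-1,Y{\left(4,5 \right)} \right)} + E{\left(6 \right)}\right)^{2} = \left(-3 - 12\right)^{2} = \left(-15\right)^{2} = 225$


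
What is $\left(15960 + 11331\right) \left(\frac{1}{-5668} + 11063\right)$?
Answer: $\frac{1711284420153}{5668} \approx 3.0192 \cdot 10^{8}$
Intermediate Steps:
$\left(15960 + 11331\right) \left(\frac{1}{-5668} + 11063\right) = 27291 \left(- \frac{1}{5668} + 11063\right) = 27291 \cdot \frac{62705083}{5668} = \frac{1711284420153}{5668}$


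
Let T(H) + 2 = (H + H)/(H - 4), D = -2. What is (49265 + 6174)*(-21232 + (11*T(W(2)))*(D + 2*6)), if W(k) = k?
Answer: -1201474008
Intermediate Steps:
T(H) = -2 + 2*H/(-4 + H) (T(H) = -2 + (H + H)/(H - 4) = -2 + (2*H)/(-4 + H) = -2 + 2*H/(-4 + H))
(49265 + 6174)*(-21232 + (11*T(W(2)))*(D + 2*6)) = (49265 + 6174)*(-21232 + (11*(8/(-4 + 2)))*(-2 + 2*6)) = 55439*(-21232 + (11*(8/(-2)))*(-2 + 12)) = 55439*(-21232 + (11*(8*(-½)))*10) = 55439*(-21232 + (11*(-4))*10) = 55439*(-21232 - 44*10) = 55439*(-21232 - 440) = 55439*(-21672) = -1201474008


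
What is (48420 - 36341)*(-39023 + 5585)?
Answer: -403897602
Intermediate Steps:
(48420 - 36341)*(-39023 + 5585) = 12079*(-33438) = -403897602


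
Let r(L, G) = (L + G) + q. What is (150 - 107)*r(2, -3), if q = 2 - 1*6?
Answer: -215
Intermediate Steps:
q = -4 (q = 2 - 6 = -4)
r(L, G) = -4 + G + L (r(L, G) = (L + G) - 4 = (G + L) - 4 = -4 + G + L)
(150 - 107)*r(2, -3) = (150 - 107)*(-4 - 3 + 2) = 43*(-5) = -215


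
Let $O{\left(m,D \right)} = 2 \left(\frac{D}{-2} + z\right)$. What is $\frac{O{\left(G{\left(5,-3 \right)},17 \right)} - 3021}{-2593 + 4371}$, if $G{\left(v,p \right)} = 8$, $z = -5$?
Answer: $- \frac{12}{7} \approx -1.7143$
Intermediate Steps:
$O{\left(m,D \right)} = -10 - D$ ($O{\left(m,D \right)} = 2 \left(\frac{D}{-2} - 5\right) = 2 \left(D \left(- \frac{1}{2}\right) - 5\right) = 2 \left(- \frac{D}{2} - 5\right) = 2 \left(-5 - \frac{D}{2}\right) = -10 - D$)
$\frac{O{\left(G{\left(5,-3 \right)},17 \right)} - 3021}{-2593 + 4371} = \frac{\left(-10 - 17\right) - 3021}{-2593 + 4371} = \frac{\left(-10 - 17\right) - 3021}{1778} = \left(-27 - 3021\right) \frac{1}{1778} = \left(-3048\right) \frac{1}{1778} = - \frac{12}{7}$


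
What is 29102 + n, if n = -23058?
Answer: 6044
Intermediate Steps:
29102 + n = 29102 - 23058 = 6044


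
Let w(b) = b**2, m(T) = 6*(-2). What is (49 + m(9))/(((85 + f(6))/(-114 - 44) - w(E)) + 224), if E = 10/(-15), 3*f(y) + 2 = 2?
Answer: 52614/317131 ≈ 0.16591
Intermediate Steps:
f(y) = 0 (f(y) = -2/3 + (1/3)*2 = -2/3 + 2/3 = 0)
m(T) = -12
E = -2/3 (E = 10*(-1/15) = -2/3 ≈ -0.66667)
(49 + m(9))/(((85 + f(6))/(-114 - 44) - w(E)) + 224) = (49 - 12)/(((85 + 0)/(-114 - 44) - (-2/3)**2) + 224) = 37/((85/(-158) - 1*4/9) + 224) = 37/((85*(-1/158) - 4/9) + 224) = 37/((-85/158 - 4/9) + 224) = 37/(-1397/1422 + 224) = 37/(317131/1422) = 37*(1422/317131) = 52614/317131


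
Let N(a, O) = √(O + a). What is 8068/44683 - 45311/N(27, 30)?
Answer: 8068/44683 - 45311*√57/57 ≈ -6001.4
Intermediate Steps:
8068/44683 - 45311/N(27, 30) = 8068/44683 - 45311/√(30 + 27) = 8068*(1/44683) - 45311*√57/57 = 8068/44683 - 45311*√57/57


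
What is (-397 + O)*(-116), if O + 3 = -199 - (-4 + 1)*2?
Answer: 68788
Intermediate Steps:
O = -196 (O = -3 + (-199 - (-4 + 1)*2) = -3 + (-199 - (-3)*2) = -3 + (-199 - 1*(-6)) = -3 + (-199 + 6) = -3 - 193 = -196)
(-397 + O)*(-116) = (-397 - 196)*(-116) = -593*(-116) = 68788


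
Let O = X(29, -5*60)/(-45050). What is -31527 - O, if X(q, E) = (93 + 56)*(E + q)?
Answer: -1420331729/45050 ≈ -31528.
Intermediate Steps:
X(q, E) = 149*E + 149*q (X(q, E) = 149*(E + q) = 149*E + 149*q)
O = 40379/45050 (O = (149*(-5*60) + 149*29)/(-45050) = (149*(-300) + 4321)*(-1/45050) = (-44700 + 4321)*(-1/45050) = -40379*(-1/45050) = 40379/45050 ≈ 0.89632)
-31527 - O = -31527 - 1*40379/45050 = -31527 - 40379/45050 = -1420331729/45050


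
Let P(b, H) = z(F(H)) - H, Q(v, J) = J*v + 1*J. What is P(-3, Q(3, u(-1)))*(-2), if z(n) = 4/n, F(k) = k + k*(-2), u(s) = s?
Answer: -10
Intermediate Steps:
F(k) = -k (F(k) = k - 2*k = -k)
Q(v, J) = J + J*v (Q(v, J) = J*v + J = J + J*v)
P(b, H) = -H - 4/H (P(b, H) = 4/((-H)) - H = 4*(-1/H) - H = -4/H - H = -H - 4/H)
P(-3, Q(3, u(-1)))*(-2) = (-(-1)*(1 + 3) - 4*(-1/(1 + 3)))*(-2) = (-(-1)*4 - 4/((-1*4)))*(-2) = (-1*(-4) - 4/(-4))*(-2) = (4 - 4*(-1/4))*(-2) = (4 + 1)*(-2) = 5*(-2) = -10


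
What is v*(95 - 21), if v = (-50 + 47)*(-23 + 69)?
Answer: -10212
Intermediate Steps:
v = -138 (v = -3*46 = -138)
v*(95 - 21) = -138*(95 - 21) = -138*74 = -10212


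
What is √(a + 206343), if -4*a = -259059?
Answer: √1084431/2 ≈ 520.68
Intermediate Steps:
a = 259059/4 (a = -¼*(-259059) = 259059/4 ≈ 64765.)
√(a + 206343) = √(259059/4 + 206343) = √(1084431/4) = √1084431/2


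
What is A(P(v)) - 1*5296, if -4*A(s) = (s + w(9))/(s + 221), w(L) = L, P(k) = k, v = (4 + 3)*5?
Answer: -1355787/256 ≈ -5296.0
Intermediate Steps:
v = 35 (v = 7*5 = 35)
A(s) = -(9 + s)/(4*(221 + s)) (A(s) = -(s + 9)/(4*(s + 221)) = -(9 + s)/(4*(221 + s)))
A(P(v)) - 1*5296 = (-9 - 1*35)/(4*(221 + 35)) - 1*5296 = (1/4)*(-9 - 35)/256 - 5296 = (1/4)*(1/256)*(-44) - 5296 = -11/256 - 5296 = -1355787/256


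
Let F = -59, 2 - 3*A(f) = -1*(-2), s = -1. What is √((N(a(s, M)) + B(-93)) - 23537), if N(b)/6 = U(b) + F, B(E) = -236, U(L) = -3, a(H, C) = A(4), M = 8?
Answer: I*√24145 ≈ 155.39*I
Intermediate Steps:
A(f) = 0 (A(f) = ⅔ - (-1)*(-2)/3 = ⅔ - ⅓*2 = ⅔ - ⅔ = 0)
a(H, C) = 0
N(b) = -372 (N(b) = 6*(-3 - 59) = 6*(-62) = -372)
√((N(a(s, M)) + B(-93)) - 23537) = √((-372 - 236) - 23537) = √(-608 - 23537) = √(-24145) = I*√24145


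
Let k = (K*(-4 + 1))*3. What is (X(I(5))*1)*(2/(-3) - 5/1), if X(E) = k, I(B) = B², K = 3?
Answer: 153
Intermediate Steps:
k = -27 (k = (3*(-4 + 1))*3 = (3*(-3))*3 = -9*3 = -27)
X(E) = -27
(X(I(5))*1)*(2/(-3) - 5/1) = (-27*1)*(2/(-3) - 5/1) = -27*(2*(-⅓) - 5*1) = -27*(-⅔ - 5) = -27*(-17/3) = 153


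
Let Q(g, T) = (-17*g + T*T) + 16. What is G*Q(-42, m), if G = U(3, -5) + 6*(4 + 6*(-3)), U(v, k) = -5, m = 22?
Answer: -108046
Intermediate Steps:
Q(g, T) = 16 + T² - 17*g (Q(g, T) = (-17*g + T²) + 16 = (T² - 17*g) + 16 = 16 + T² - 17*g)
G = -89 (G = -5 + 6*(4 + 6*(-3)) = -5 + 6*(4 - 18) = -5 + 6*(-14) = -5 - 84 = -89)
G*Q(-42, m) = -89*(16 + 22² - 17*(-42)) = -89*(16 + 484 + 714) = -89*1214 = -108046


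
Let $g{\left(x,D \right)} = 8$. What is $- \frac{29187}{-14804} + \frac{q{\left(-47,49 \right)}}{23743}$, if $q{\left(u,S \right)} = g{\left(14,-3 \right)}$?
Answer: $\frac{693105373}{351491372} \approx 1.9719$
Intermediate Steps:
$q{\left(u,S \right)} = 8$
$- \frac{29187}{-14804} + \frac{q{\left(-47,49 \right)}}{23743} = - \frac{29187}{-14804} + \frac{8}{23743} = \left(-29187\right) \left(- \frac{1}{14804}\right) + 8 \cdot \frac{1}{23743} = \frac{29187}{14804} + \frac{8}{23743} = \frac{693105373}{351491372}$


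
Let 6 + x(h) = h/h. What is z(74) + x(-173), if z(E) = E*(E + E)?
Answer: 10947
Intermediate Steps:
x(h) = -5 (x(h) = -6 + h/h = -6 + 1 = -5)
z(E) = 2*E**2 (z(E) = E*(2*E) = 2*E**2)
z(74) + x(-173) = 2*74**2 - 5 = 2*5476 - 5 = 10952 - 5 = 10947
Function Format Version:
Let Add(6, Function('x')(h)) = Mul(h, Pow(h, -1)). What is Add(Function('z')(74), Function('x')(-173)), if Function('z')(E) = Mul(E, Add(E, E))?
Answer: 10947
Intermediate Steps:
Function('x')(h) = -5 (Function('x')(h) = Add(-6, Mul(h, Pow(h, -1))) = Add(-6, 1) = -5)
Function('z')(E) = Mul(2, Pow(E, 2)) (Function('z')(E) = Mul(E, Mul(2, E)) = Mul(2, Pow(E, 2)))
Add(Function('z')(74), Function('x')(-173)) = Add(Mul(2, Pow(74, 2)), -5) = Add(Mul(2, 5476), -5) = Add(10952, -5) = 10947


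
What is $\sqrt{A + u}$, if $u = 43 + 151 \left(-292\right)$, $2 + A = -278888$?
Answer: $i \sqrt{322939} \approx 568.28 i$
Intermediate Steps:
$A = -278890$ ($A = -2 - 278888 = -278890$)
$u = -44049$ ($u = 43 - 44092 = -44049$)
$\sqrt{A + u} = \sqrt{-278890 - 44049} = \sqrt{-322939} = i \sqrt{322939}$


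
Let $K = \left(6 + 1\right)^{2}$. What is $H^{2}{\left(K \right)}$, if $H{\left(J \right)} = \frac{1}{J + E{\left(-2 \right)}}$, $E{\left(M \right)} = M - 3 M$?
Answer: $\frac{1}{2809} \approx 0.000356$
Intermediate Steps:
$E{\left(M \right)} = - 2 M$
$K = 49$ ($K = 7^{2} = 49$)
$H{\left(J \right)} = \frac{1}{4 + J}$ ($H{\left(J \right)} = \frac{1}{J - -4} = \frac{1}{J + 4} = \frac{1}{4 + J}$)
$H^{2}{\left(K \right)} = \left(\frac{1}{4 + 49}\right)^{2} = \left(\frac{1}{53}\right)^{2} = \frac{1}{2809}$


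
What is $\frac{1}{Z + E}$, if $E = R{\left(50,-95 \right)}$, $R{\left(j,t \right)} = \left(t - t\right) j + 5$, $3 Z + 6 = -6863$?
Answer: $- \frac{3}{6854} \approx -0.0004377$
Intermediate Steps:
$Z = - \frac{6869}{3}$ ($Z = -2 + \frac{1}{3} \left(-6863\right) = -2 - \frac{6863}{3} = - \frac{6869}{3} \approx -2289.7$)
$R{\left(j,t \right)} = 5$ ($R{\left(j,t \right)} = 0 j + 5 = 0 + 5 = 5$)
$E = 5$
$\frac{1}{Z + E} = \frac{1}{- \frac{6869}{3} + 5} = \frac{1}{- \frac{6854}{3}} = - \frac{3}{6854}$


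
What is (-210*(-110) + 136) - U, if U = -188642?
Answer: 211878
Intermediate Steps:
(-210*(-110) + 136) - U = (-210*(-110) + 136) - 1*(-188642) = (23100 + 136) + 188642 = 23236 + 188642 = 211878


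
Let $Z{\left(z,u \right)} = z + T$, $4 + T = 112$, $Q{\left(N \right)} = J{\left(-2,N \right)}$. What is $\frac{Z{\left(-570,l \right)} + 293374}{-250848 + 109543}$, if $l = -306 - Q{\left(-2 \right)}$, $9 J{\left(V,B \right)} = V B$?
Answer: $- \frac{292912}{141305} \approx -2.0729$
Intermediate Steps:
$J{\left(V,B \right)} = \frac{B V}{9}$ ($J{\left(V,B \right)} = \frac{V B}{9} = \frac{B V}{9}$)
$Q{\left(N \right)} = - \frac{2 N}{9}$ ($Q{\left(N \right)} = \frac{1}{9} N \left(-2\right) = - \frac{2 N}{9}$)
$T = 108$ ($T = -4 + 112 = 108$)
$l = - \frac{2758}{9}$ ($l = -306 - \left(- \frac{2}{9}\right) \left(-2\right) = -306 - \frac{4}{9} = - \frac{2758}{9} \approx -306.44$)
$Z{\left(z,u \right)} = 108 + z$ ($Z{\left(z,u \right)} = z + 108 = 108 + z$)
$\frac{Z{\left(-570,l \right)} + 293374}{-250848 + 109543} = \frac{\left(108 - 570\right) + 293374}{-250848 + 109543} = \frac{-462 + 293374}{-141305} = 292912 \left(- \frac{1}{141305}\right) = - \frac{292912}{141305}$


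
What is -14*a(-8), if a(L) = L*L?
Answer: -896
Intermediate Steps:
a(L) = L²
-14*a(-8) = -14*(-8)² = -14*64 = -896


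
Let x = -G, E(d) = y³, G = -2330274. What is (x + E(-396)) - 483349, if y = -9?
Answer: 1846196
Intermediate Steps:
E(d) = -729 (E(d) = (-9)³ = -729)
x = 2330274 (x = -1*(-2330274) = 2330274)
(x + E(-396)) - 483349 = (2330274 - 729) - 483349 = 2329545 - 483349 = 1846196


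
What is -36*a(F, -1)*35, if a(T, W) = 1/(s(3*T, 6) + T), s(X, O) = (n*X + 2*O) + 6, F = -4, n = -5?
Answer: -630/37 ≈ -17.027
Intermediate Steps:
s(X, O) = 6 - 5*X + 2*O (s(X, O) = (-5*X + 2*O) + 6 = 6 - 5*X + 2*O)
a(T, W) = 1/(18 - 14*T) (a(T, W) = 1/((6 - 15*T + 2*6) + T) = 1/((6 - 15*T + 12) + T) = 1/((18 - 15*T) + T) = 1/(18 - 14*T))
-36*a(F, -1)*35 = -18/(9 - 7*(-4))*35 = -18/(9 + 28)*35 = -18/37*35 = -630/37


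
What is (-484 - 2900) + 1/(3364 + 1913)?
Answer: -17857367/5277 ≈ -3384.0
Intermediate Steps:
(-484 - 2900) + 1/(3364 + 1913) = -3384 + 1/5277 = -17857367/5277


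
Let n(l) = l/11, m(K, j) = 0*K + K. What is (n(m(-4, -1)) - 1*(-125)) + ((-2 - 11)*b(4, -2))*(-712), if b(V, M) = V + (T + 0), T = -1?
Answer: 306819/11 ≈ 27893.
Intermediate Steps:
m(K, j) = K (m(K, j) = 0 + K = K)
n(l) = l/11 (n(l) = l*(1/11) = l/11)
b(V, M) = -1 + V (b(V, M) = V + (-1 + 0) = V - 1 = -1 + V)
(n(m(-4, -1)) - 1*(-125)) + ((-2 - 11)*b(4, -2))*(-712) = ((1/11)*(-4) - 1*(-125)) + ((-2 - 11)*(-1 + 4))*(-712) = (-4/11 + 125) - 13*3*(-712) = 1371/11 - 39*(-712) = 1371/11 + 27768 = 306819/11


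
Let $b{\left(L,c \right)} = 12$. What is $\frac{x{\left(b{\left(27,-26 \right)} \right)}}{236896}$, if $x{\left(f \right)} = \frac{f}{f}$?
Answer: $\frac{1}{236896} \approx 4.2213 \cdot 10^{-6}$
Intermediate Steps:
$x{\left(f \right)} = 1$
$\frac{x{\left(b{\left(27,-26 \right)} \right)}}{236896} = 1 \cdot \frac{1}{236896} = \frac{1}{236896}$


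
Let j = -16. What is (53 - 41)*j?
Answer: -192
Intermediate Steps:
(53 - 41)*j = (53 - 41)*(-16) = 12*(-16) = -192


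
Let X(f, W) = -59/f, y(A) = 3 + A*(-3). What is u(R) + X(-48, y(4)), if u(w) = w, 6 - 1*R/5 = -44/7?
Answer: 21053/336 ≈ 62.658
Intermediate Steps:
y(A) = 3 - 3*A
R = 430/7 (R = 30 - (-220)/7 = 30 - 5*(-44/7) = 30 + 220/7 = 430/7 ≈ 61.429)
u(R) + X(-48, y(4)) = 430/7 - 59/(-48) = 430/7 - 59*(-1/48) = 430/7 + 59/48 = 21053/336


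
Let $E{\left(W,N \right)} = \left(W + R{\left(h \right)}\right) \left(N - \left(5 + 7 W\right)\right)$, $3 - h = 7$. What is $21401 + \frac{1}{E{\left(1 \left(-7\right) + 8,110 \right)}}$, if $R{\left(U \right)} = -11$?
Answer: $\frac{20972979}{980} \approx 21401.0$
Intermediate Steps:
$h = -4$ ($h = 3 - 7 = -4$)
$E{\left(W,N \right)} = \left(-11 + W\right) \left(-5 + N - 7 W\right)$ ($E{\left(W,N \right)} = \left(W - 11\right) \left(N - \left(5 + 7 W\right)\right) = \left(-11 + W\right) \left(N - \left(5 + 7 W\right)\right) = \left(-11 + W\right) \left(-5 + N - 7 W\right)$)
$21401 + \frac{1}{E{\left(1 \left(-7\right) + 8,110 \right)}} = 21401 + \frac{1}{55 - 1210 - 7 \left(1 \left(-7\right) + 8\right)^{2} + 72 \left(1 \left(-7\right) + 8\right) + 110 \left(1 \left(-7\right) + 8\right)} = 21401 + \frac{1}{55 - 1210 - 7 \left(-7 + 8\right)^{2} + 72 \left(-7 + 8\right) + 110 \left(-7 + 8\right)} = 21401 + \frac{1}{55 - 1210 - 7 \cdot 1^{2} + 72 \cdot 1 + 110 \cdot 1} = 21401 + \frac{1}{55 - 1210 - 7 + 72 + 110} = 21401 + \frac{1}{-980} = 21401 - \frac{1}{980} = \frac{20972979}{980}$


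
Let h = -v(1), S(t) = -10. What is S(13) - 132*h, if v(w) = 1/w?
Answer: 122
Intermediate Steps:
h = -1 (h = -1/1 = -1*1 = -1)
S(13) - 132*h = -10 - 132*(-1) = -10 + 132 = 122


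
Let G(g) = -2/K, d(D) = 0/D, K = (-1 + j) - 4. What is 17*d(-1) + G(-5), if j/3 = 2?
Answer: -2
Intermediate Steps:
j = 6 (j = 3*2 = 6)
K = 1 (K = (-1 + 6) - 4 = 5 - 4 = 1)
d(D) = 0
G(g) = -2 (G(g) = -2/1 = -2*1 = -2)
17*d(-1) + G(-5) = 17*0 - 2 = 0 - 2 = -2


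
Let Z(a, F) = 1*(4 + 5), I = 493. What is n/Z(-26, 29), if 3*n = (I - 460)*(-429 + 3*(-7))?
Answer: -550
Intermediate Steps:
n = -4950 (n = ((493 - 460)*(-429 + 3*(-7)))/3 = (33*(-429 - 21))/3 = (33*(-450))/3 = (⅓)*(-14850) = -4950)
Z(a, F) = 9 (Z(a, F) = 1*9 = 9)
n/Z(-26, 29) = -4950/9 = -4950*⅑ = -550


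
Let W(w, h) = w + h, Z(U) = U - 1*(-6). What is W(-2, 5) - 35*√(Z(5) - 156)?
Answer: 3 - 35*I*√145 ≈ 3.0 - 421.46*I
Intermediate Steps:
Z(U) = 6 + U (Z(U) = U + 6 = 6 + U)
W(w, h) = h + w
W(-2, 5) - 35*√(Z(5) - 156) = (5 - 2) - 35*√((6 + 5) - 156) = 3 - 35*√(11 - 156) = 3 - 35*I*√145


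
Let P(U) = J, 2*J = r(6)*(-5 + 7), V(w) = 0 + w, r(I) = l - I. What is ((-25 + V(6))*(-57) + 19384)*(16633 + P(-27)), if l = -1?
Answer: 340284342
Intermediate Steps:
r(I) = -1 - I
V(w) = w
J = -7 (J = ((-1 - 1*6)*(-5 + 7))/2 = ((-1 - 6)*2)/2 = (-7*2)/2 = (1/2)*(-14) = -7)
P(U) = -7
((-25 + V(6))*(-57) + 19384)*(16633 + P(-27)) = ((-25 + 6)*(-57) + 19384)*(16633 - 7) = (-19*(-57) + 19384)*16626 = (1083 + 19384)*16626 = 20467*16626 = 340284342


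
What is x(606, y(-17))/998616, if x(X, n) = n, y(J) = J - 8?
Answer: -25/998616 ≈ -2.5035e-5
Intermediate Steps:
y(J) = -8 + J
x(606, y(-17))/998616 = (-8 - 17)/998616 = -25*1/998616 = -25/998616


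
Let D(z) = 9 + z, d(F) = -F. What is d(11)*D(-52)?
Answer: 473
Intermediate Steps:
d(11)*D(-52) = (-1*11)*(9 - 52) = -11*(-43) = 473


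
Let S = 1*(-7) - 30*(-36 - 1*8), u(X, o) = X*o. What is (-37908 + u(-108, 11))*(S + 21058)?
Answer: -874616616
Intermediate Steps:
S = 1313 (S = -7 - 30*(-36 - 8) = -7 - 30*(-44) = -7 + 1320 = 1313)
(-37908 + u(-108, 11))*(S + 21058) = (-37908 - 108*11)*(1313 + 21058) = (-37908 - 1188)*22371 = -39096*22371 = -874616616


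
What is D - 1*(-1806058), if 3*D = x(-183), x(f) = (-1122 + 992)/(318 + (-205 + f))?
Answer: 37927231/21 ≈ 1.8061e+6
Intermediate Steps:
x(f) = -130/(113 + f)
D = 13/21 (D = (-130/(113 - 183))/3 = (-130/(-70))/3 = (-130*(-1/70))/3 = (1/3)*(13/7) = 13/21 ≈ 0.61905)
D - 1*(-1806058) = 13/21 - 1*(-1806058) = 13/21 + 1806058 = 37927231/21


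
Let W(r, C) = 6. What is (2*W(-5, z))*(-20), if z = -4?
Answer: -240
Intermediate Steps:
(2*W(-5, z))*(-20) = (2*6)*(-20) = 12*(-20) = -240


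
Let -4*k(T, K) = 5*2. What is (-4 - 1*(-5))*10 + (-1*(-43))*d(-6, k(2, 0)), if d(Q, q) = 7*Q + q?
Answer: -3807/2 ≈ -1903.5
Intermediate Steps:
k(T, K) = -5/2 (k(T, K) = -5*2/4 = -1/4*10 = -5/2)
d(Q, q) = q + 7*Q
(-4 - 1*(-5))*10 + (-1*(-43))*d(-6, k(2, 0)) = (-4 - 1*(-5))*10 + (-1*(-43))*(-5/2 + 7*(-6)) = (-4 + 5)*10 + 43*(-5/2 - 42) = 1*10 + 43*(-89/2) = 10 - 3827/2 = -3807/2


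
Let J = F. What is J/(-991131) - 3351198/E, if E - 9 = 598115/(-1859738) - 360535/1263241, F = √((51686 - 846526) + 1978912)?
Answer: -1124708626075535412/2816801655311 - 2*√296018/991131 ≈ -3.9929e+5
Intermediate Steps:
F = 2*√296018 (F = √(-794840 + 1978912) = √1184072 = 2*√296018 ≈ 1088.2)
J = 2*√296018 ≈ 1088.2
E = 2816801655311/335613898694 (E = 9 + (598115/(-1859738) - 360535/1263241) = 9 + (598115*(-1/1859738) - 360535*1/1263241) = 9 + (-598115/1859738 - 51505/180463) = 9 - 203723432935/335613898694 = 2816801655311/335613898694 ≈ 8.3930)
J/(-991131) - 3351198/E = (2*√296018)/(-991131) - 3351198/2816801655311/335613898694 = (2*√296018)*(-1/991131) - 3351198*335613898694/2816801655311 = -2*√296018/991131 - 1124708626075535412/2816801655311 = -1124708626075535412/2816801655311 - 2*√296018/991131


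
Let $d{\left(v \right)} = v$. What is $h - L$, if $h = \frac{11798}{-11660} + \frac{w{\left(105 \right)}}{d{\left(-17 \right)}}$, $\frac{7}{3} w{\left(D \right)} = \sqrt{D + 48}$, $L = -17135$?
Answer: $\frac{99891151}{5830} - \frac{9 \sqrt{17}}{119} \approx 17134.0$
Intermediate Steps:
$w{\left(D \right)} = \frac{3 \sqrt{48 + D}}{7}$ ($w{\left(D \right)} = \frac{3 \sqrt{D + 48}}{7} = \frac{3 \sqrt{48 + D}}{7}$)
$h = - \frac{5899}{5830} - \frac{9 \sqrt{17}}{119}$ ($h = \frac{11798}{-11660} + \frac{\frac{3}{7} \sqrt{48 + 105}}{-17} = 11798 \left(- \frac{1}{11660}\right) + \frac{3 \sqrt{153}}{7} \left(- \frac{1}{17}\right) = - \frac{5899}{5830} + \frac{3 \cdot 3 \sqrt{17}}{7} \left(- \frac{1}{17}\right) = - \frac{5899}{5830} + \frac{9 \sqrt{17}}{7} \left(- \frac{1}{17}\right) = - \frac{5899}{5830} - \frac{9 \sqrt{17}}{119} \approx -1.3237$)
$h - L = \left(- \frac{5899}{5830} - \frac{9 \sqrt{17}}{119}\right) - -17135 = \left(- \frac{5899}{5830} - \frac{9 \sqrt{17}}{119}\right) + 17135 = \frac{99891151}{5830} - \frac{9 \sqrt{17}}{119}$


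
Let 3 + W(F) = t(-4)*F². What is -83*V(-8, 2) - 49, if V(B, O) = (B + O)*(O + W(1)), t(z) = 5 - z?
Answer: 3935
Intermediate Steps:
W(F) = -3 + 9*F² (W(F) = -3 + (5 - 1*(-4))*F² = -3 + (5 + 4)*F² = -3 + 9*F²)
V(B, O) = (6 + O)*(B + O) (V(B, O) = (B + O)*(O + (-3 + 9*1²)) = (B + O)*(O + (-3 + 9*1)) = (B + O)*(O + (-3 + 9)) = (B + O)*(O + 6) = (B + O)*(6 + O) = (6 + O)*(B + O))
-83*V(-8, 2) - 49 = -83*(2² + 6*(-8) + 6*2 - 8*2) - 49 = -83*(4 - 48 + 12 - 16) - 49 = -83*(-48) - 49 = 3984 - 49 = 3935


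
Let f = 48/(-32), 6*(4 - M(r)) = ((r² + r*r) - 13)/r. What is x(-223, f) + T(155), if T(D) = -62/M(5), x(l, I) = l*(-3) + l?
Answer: 35158/83 ≈ 423.59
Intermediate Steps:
M(r) = 4 - (-13 + 2*r²)/(6*r) (M(r) = 4 - ((r² + r*r) - 13)/(6*r) = 4 - ((r² + r²) - 13)/(6*r) = 4 - (2*r² - 13)/(6*r) = 4 - (-13 + 2*r²)/(6*r))
f = -3/2 (f = 48*(-1/32) = -3/2 ≈ -1.5000)
x(l, I) = -2*l (x(l, I) = -3*l + l = -2*l)
T(D) = -1860/83 (T(D) = -62/(4 - ⅓*5 + (13/6)/5) = -62/(4 - 5/3 + (13/6)*(⅕)) = -62/(4 - 5/3 + 13/30) = -62/83/30 = -62*30/83 = -1860/83)
x(-223, f) + T(155) = -2*(-223) - 1860/83 = 446 - 1860/83 = 35158/83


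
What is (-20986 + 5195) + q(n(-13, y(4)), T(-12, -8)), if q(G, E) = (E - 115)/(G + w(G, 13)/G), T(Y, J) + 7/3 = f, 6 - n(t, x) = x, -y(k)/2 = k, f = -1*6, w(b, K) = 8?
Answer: -2417318/153 ≈ -15799.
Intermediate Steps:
f = -6
y(k) = -2*k
n(t, x) = 6 - x
T(Y, J) = -25/3 (T(Y, J) = -7/3 - 6 = -25/3)
q(G, E) = (-115 + E)/(G + 8/G) (q(G, E) = (E - 115)/(G + 8/G) = (-115 + E)/(G + 8/G))
(-20986 + 5195) + q(n(-13, y(4)), T(-12, -8)) = (-20986 + 5195) + (6 - (-2)*4)*(-115 - 25/3)/(8 + (6 - (-2)*4)²) = -15791 + (6 - 1*(-8))*(-370/3)/(8 + (6 - 1*(-8))²) = -15791 + (6 + 8)*(-370/3)/(8 + (6 + 8)²) = -15791 + 14*(-370/3)/(8 + 14²) = -15791 + 14*(-370/3)/(8 + 196) = -15791 + 14*(-370/3)/204 = -15791 + 14*(1/204)*(-370/3) = -15791 - 1295/153 = -2417318/153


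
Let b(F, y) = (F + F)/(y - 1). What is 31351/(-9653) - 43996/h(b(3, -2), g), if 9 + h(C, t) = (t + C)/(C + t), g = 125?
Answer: 106110645/19306 ≈ 5496.3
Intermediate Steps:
b(F, y) = 2*F/(-1 + y) (b(F, y) = (2*F)/(-1 + y) = 2*F/(-1 + y))
h(C, t) = -8 (h(C, t) = -9 + (t + C)/(C + t) = -9 + (C + t)/(C + t) = -9 + 1 = -8)
31351/(-9653) - 43996/h(b(3, -2), g) = 31351/(-9653) - 43996/(-8) = 31351*(-1/9653) - 43996*(-1/8) = -31351/9653 + 10999/2 = 106110645/19306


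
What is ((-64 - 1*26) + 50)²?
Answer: 1600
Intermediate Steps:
((-64 - 1*26) + 50)² = ((-64 - 26) + 50)² = (-90 + 50)² = (-40)² = 1600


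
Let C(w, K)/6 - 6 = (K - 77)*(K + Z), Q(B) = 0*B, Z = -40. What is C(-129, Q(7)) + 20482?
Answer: 38998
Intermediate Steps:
Q(B) = 0
C(w, K) = 36 + 6*(-77 + K)*(-40 + K) (C(w, K) = 36 + 6*((K - 77)*(K - 40)) = 36 + 6*((-77 + K)*(-40 + K)) = 36 + 6*(-77 + K)*(-40 + K))
C(-129, Q(7)) + 20482 = (18516 - 702*0 + 6*0²) + 20482 = (18516 + 0 + 6*0) + 20482 = (18516 + 0 + 0) + 20482 = 18516 + 20482 = 38998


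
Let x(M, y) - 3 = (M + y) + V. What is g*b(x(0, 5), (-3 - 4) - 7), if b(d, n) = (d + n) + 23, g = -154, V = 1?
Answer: -2772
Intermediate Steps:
x(M, y) = 4 + M + y (x(M, y) = 3 + ((M + y) + 1) = 3 + (1 + M + y) = 4 + M + y)
b(d, n) = 23 + d + n
g*b(x(0, 5), (-3 - 4) - 7) = -154*(23 + (4 + 0 + 5) + ((-3 - 4) - 7)) = -154*(23 + 9 + (-7 - 7)) = -154*(23 + 9 - 14) = -154*18 = -2772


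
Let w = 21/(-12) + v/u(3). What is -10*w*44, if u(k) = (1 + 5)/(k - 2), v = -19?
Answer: 6490/3 ≈ 2163.3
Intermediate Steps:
u(k) = 6/(-2 + k)
w = -59/12 (w = 21/(-12) - 19/(6/(-2 + 3)) = 21*(-1/12) - 19/(6/1) = -7/4 - 19/(6*1) = -7/4 - 19/6 = -59/12 ≈ -4.9167)
-10*w*44 = -10*(-59/12)*44 = (295/6)*44 = 6490/3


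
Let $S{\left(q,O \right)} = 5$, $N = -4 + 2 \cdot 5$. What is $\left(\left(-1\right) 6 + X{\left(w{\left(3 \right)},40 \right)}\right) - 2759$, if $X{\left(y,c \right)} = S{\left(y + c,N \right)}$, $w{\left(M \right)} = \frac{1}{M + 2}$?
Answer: $-2760$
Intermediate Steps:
$N = 6$ ($N = -4 + 10 = 6$)
$w{\left(M \right)} = \frac{1}{2 + M}$
$X{\left(y,c \right)} = 5$
$\left(\left(-1\right) 6 + X{\left(w{\left(3 \right)},40 \right)}\right) - 2759 = \left(\left(-1\right) 6 + 5\right) - 2759 = \left(-6 + 5\right) - 2759 = -1 - 2759 = -2760$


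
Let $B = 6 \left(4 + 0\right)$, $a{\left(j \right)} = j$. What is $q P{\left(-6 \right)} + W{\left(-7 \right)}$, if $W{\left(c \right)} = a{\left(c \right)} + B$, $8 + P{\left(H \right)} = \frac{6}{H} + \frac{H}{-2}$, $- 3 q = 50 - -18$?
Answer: $153$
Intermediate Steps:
$q = - \frac{68}{3}$ ($q = - \frac{50 - -18}{3} = - \frac{50 + 18}{3} = \left(- \frac{1}{3}\right) 68 = - \frac{68}{3} \approx -22.667$)
$B = 24$ ($B = 6 \cdot 4 = 24$)
$P{\left(H \right)} = -8 + \frac{6}{H} - \frac{H}{2}$ ($P{\left(H \right)} = -8 + \left(\frac{6}{H} + \frac{H}{-2}\right) = -8 + \left(\frac{6}{H} + H \left(- \frac{1}{2}\right)\right) = -8 - \left(\frac{H}{2} - \frac{6}{H}\right) = -8 + \frac{6}{H} - \frac{H}{2}$)
$W{\left(c \right)} = 24 + c$ ($W{\left(c \right)} = c + 24 = 24 + c$)
$q P{\left(-6 \right)} + W{\left(-7 \right)} = - \frac{68 \left(-8 + \frac{6}{-6} - -3\right)}{3} + \left(24 - 7\right) = - \frac{68 \left(-8 + 6 \left(- \frac{1}{6}\right) + 3\right)}{3} + 17 = - \frac{68 \left(-8 - 1 + 3\right)}{3} + 17 = \left(- \frac{68}{3}\right) \left(-6\right) + 17 = 136 + 17 = 153$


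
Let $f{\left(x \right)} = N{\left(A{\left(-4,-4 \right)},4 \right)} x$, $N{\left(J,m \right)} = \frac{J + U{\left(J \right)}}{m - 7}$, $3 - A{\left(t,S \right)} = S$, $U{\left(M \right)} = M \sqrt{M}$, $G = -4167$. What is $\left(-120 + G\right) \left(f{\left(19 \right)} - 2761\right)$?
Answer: $12026464 + 190057 \sqrt{7} \approx 1.2529 \cdot 10^{7}$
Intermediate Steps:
$U{\left(M \right)} = M^{\frac{3}{2}}$
$A{\left(t,S \right)} = 3 - S$
$N{\left(J,m \right)} = \frac{J + J^{\frac{3}{2}}}{-7 + m}$ ($N{\left(J,m \right)} = \frac{J + J^{\frac{3}{2}}}{m - 7} = \frac{J + J^{\frac{3}{2}}}{-7 + m}$)
$f{\left(x \right)} = x \left(- \frac{7}{3} - \frac{7 \sqrt{7}}{3}\right)$ ($f{\left(x \right)} = \frac{\left(3 - -4\right) + \left(3 - -4\right)^{\frac{3}{2}}}{-7 + 4} x = \frac{\left(3 + 4\right) + \left(3 + 4\right)^{\frac{3}{2}}}{-3} x = - \frac{7 + 7^{\frac{3}{2}}}{3} x = - \frac{7 + 7 \sqrt{7}}{3} x = \left(- \frac{7}{3} - \frac{7 \sqrt{7}}{3}\right) x = x \left(- \frac{7}{3} - \frac{7 \sqrt{7}}{3}\right)$)
$\left(-120 + G\right) \left(f{\left(19 \right)} - 2761\right) = \left(-120 - 4167\right) \left(\left(- \frac{7}{3}\right) 19 \left(1 + \sqrt{7}\right) - 2761\right) = - 4287 \left(\left(- \frac{133}{3} - \frac{133 \sqrt{7}}{3}\right) - 2761\right) = - 4287 \left(- \frac{8416}{3} - \frac{133 \sqrt{7}}{3}\right) = 12026464 + 190057 \sqrt{7}$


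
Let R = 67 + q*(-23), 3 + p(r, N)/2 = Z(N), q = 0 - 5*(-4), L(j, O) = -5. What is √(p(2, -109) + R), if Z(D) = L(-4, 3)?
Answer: I*√409 ≈ 20.224*I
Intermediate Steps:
q = 20 (q = 0 + 20 = 20)
Z(D) = -5
p(r, N) = -16 (p(r, N) = -6 + 2*(-5) = -6 - 10 = -16)
R = -393 (R = 67 + 20*(-23) = 67 - 460 = -393)
√(p(2, -109) + R) = √(-16 - 393) = √(-409) = I*√409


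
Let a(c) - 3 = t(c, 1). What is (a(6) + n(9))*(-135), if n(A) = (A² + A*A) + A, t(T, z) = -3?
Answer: -23085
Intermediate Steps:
a(c) = 0 (a(c) = 3 - 3 = 0)
n(A) = A + 2*A² (n(A) = (A² + A²) + A = 2*A² + A = A + 2*A²)
(a(6) + n(9))*(-135) = (0 + 9*(1 + 2*9))*(-135) = (0 + 9*(1 + 18))*(-135) = (0 + 9*19)*(-135) = (0 + 171)*(-135) = 171*(-135) = -23085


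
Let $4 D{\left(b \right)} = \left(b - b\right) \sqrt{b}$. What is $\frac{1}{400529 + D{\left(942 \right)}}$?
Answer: $\frac{1}{400529} \approx 2.4967 \cdot 10^{-6}$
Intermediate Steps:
$D{\left(b \right)} = 0$ ($D{\left(b \right)} = \frac{\left(b - b\right) \sqrt{b}}{4} = \frac{0 \sqrt{b}}{4} = \frac{1}{4} \cdot 0 = 0$)
$\frac{1}{400529 + D{\left(942 \right)}} = \frac{1}{400529 + 0} = \frac{1}{400529}$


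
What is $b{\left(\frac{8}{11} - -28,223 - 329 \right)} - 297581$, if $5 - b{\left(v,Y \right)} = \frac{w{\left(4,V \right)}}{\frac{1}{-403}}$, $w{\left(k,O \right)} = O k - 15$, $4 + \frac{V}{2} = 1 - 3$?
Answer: $-322965$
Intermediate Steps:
$V = -12$ ($V = -8 + 2 \left(1 - 3\right) = -8 + 2 \left(-2\right) = -8 - 4 = -12$)
$w{\left(k,O \right)} = -15 + O k$
$b{\left(v,Y \right)} = -25384$ ($b{\left(v,Y \right)} = 5 - \frac{-15 - 48}{\frac{1}{-403}} = 5 - \frac{-15 - 48}{- \frac{1}{403}} = 5 - \left(-63\right) \left(-403\right) = 5 - 25389 = -25384$)
$b{\left(\frac{8}{11} - -28,223 - 329 \right)} - 297581 = -25384 - 297581 = -322965$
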